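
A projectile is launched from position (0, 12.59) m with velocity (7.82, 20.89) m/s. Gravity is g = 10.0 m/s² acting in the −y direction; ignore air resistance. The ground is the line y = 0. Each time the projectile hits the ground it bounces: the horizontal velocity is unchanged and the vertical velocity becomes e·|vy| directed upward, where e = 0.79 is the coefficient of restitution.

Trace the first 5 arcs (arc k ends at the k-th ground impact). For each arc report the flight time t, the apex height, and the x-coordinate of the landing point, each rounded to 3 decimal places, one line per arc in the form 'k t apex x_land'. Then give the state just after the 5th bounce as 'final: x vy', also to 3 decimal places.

1 4.712 34.410 36.851
2 4.145 21.475 69.263
3 3.274 13.403 94.870
4 2.587 8.365 115.099
5 2.044 5.220 131.079
final: 131.079 8.072

Arc 1: start y=12.590, vy=20.890 → t=4.712, apex=34.410, x_land=36.851, impact vy=-26.233
  bounce: vy ← 0.79·26.233 = 20.724
Arc 2: start y=0.000, vy=20.724 → t=4.145, apex=21.475, x_land=69.263, impact vy=-20.724
  bounce: vy ← 0.79·20.724 = 16.372
Arc 3: start y=0.000, vy=16.372 → t=3.274, apex=13.403, x_land=94.870, impact vy=-16.372
  bounce: vy ← 0.79·16.372 = 12.934
Arc 4: start y=0.000, vy=12.934 → t=2.587, apex=8.365, x_land=115.099, impact vy=-12.934
  bounce: vy ← 0.79·12.934 = 10.218
Arc 5: start y=0.000, vy=10.218 → t=2.044, apex=5.220, x_land=131.079, impact vy=-10.218
  bounce: vy ← 0.79·10.218 = 8.072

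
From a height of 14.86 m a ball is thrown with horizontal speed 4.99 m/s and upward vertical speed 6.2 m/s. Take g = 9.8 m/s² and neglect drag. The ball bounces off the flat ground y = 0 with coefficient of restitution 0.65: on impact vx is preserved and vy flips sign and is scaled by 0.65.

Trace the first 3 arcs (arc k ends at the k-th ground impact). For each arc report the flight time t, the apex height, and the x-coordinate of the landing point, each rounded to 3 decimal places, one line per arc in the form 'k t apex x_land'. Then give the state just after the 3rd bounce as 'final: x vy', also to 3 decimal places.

1 2.485 16.821 12.402
2 2.409 7.107 24.422
3 1.566 3.003 32.234
final: 32.234 4.987

Arc 1: start y=14.860, vy=6.200 → t=2.485, apex=16.821, x_land=12.402, impact vy=-18.158
  bounce: vy ← 0.65·18.158 = 11.802
Arc 2: start y=0.000, vy=11.802 → t=2.409, apex=7.107, x_land=24.422, impact vy=-11.802
  bounce: vy ← 0.65·11.802 = 7.672
Arc 3: start y=0.000, vy=7.672 → t=1.566, apex=3.003, x_land=32.234, impact vy=-7.672
  bounce: vy ← 0.65·7.672 = 4.987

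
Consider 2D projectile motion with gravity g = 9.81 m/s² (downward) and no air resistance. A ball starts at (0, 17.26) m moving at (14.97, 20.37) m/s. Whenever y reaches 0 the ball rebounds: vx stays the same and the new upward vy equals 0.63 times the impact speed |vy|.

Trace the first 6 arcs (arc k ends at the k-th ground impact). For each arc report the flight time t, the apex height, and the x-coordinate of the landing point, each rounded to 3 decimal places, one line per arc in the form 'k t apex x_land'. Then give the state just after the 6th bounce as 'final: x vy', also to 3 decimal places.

Arc 1: start y=17.260, vy=20.370 → t=4.875, apex=38.409, x_land=72.975, impact vy=-27.451
  bounce: vy ← 0.63·27.451 = 17.294
Arc 2: start y=0.000, vy=17.294 → t=3.526, apex=15.244, x_land=125.757, impact vy=-17.294
  bounce: vy ← 0.63·17.294 = 10.895
Arc 3: start y=0.000, vy=10.895 → t=2.221, apex=6.051, x_land=159.010, impact vy=-10.895
  bounce: vy ← 0.63·10.895 = 6.864
Arc 4: start y=0.000, vy=6.864 → t=1.399, apex=2.401, x_land=179.959, impact vy=-6.864
  bounce: vy ← 0.63·6.864 = 4.324
Arc 5: start y=0.000, vy=4.324 → t=0.882, apex=0.953, x_land=193.157, impact vy=-4.324
  bounce: vy ← 0.63·4.324 = 2.724
Arc 6: start y=0.000, vy=2.724 → t=0.555, apex=0.378, x_land=201.472, impact vy=-2.724
  bounce: vy ← 0.63·2.724 = 1.716

1 4.875 38.409 72.975
2 3.526 15.244 125.757
3 2.221 6.051 159.010
4 1.399 2.401 179.959
5 0.882 0.953 193.157
6 0.555 0.378 201.472
final: 201.472 1.716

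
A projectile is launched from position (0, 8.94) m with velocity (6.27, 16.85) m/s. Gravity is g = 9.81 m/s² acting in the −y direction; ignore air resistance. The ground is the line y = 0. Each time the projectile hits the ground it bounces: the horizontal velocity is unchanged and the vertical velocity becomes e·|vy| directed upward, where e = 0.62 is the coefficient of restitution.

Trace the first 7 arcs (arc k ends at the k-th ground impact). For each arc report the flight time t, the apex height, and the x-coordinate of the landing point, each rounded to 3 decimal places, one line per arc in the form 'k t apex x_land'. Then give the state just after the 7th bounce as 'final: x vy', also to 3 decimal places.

1 3.902 23.411 24.468
2 2.709 8.999 41.453
3 1.680 3.459 51.984
4 1.041 1.330 58.514
5 0.646 0.511 62.562
6 0.400 0.196 65.072
7 0.248 0.076 66.628
final: 66.628 0.755

Arc 1: start y=8.940, vy=16.850 → t=3.902, apex=23.411, x_land=24.468, impact vy=-21.432
  bounce: vy ← 0.62·21.432 = 13.288
Arc 2: start y=0.000, vy=13.288 → t=2.709, apex=8.999, x_land=41.453, impact vy=-13.288
  bounce: vy ← 0.62·13.288 = 8.238
Arc 3: start y=0.000, vy=8.238 → t=1.680, apex=3.459, x_land=51.984, impact vy=-8.238
  bounce: vy ← 0.62·8.238 = 5.108
Arc 4: start y=0.000, vy=5.108 → t=1.041, apex=1.330, x_land=58.514, impact vy=-5.108
  bounce: vy ← 0.62·5.108 = 3.167
Arc 5: start y=0.000, vy=3.167 → t=0.646, apex=0.511, x_land=62.562, impact vy=-3.167
  bounce: vy ← 0.62·3.167 = 1.963
Arc 6: start y=0.000, vy=1.963 → t=0.400, apex=0.196, x_land=65.072, impact vy=-1.963
  bounce: vy ← 0.62·1.963 = 1.217
Arc 7: start y=0.000, vy=1.217 → t=0.248, apex=0.076, x_land=66.628, impact vy=-1.217
  bounce: vy ← 0.62·1.217 = 0.755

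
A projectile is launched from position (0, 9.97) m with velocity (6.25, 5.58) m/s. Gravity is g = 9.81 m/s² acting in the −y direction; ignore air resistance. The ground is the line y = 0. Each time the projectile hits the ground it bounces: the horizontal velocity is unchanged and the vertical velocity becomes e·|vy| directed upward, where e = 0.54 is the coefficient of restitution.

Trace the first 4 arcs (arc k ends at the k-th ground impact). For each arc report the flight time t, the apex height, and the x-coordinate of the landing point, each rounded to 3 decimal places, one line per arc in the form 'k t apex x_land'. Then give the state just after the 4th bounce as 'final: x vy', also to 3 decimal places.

1 2.104 11.557 13.149
2 1.658 3.370 23.510
3 0.895 0.983 29.105
4 0.483 0.287 32.126
final: 32.126 1.280

Arc 1: start y=9.970, vy=5.580 → t=2.104, apex=11.557, x_land=13.149, impact vy=-15.058
  bounce: vy ← 0.54·15.058 = 8.131
Arc 2: start y=0.000, vy=8.131 → t=1.658, apex=3.370, x_land=23.510, impact vy=-8.131
  bounce: vy ← 0.54·8.131 = 4.391
Arc 3: start y=0.000, vy=4.391 → t=0.895, apex=0.983, x_land=29.105, impact vy=-4.391
  bounce: vy ← 0.54·4.391 = 2.371
Arc 4: start y=0.000, vy=2.371 → t=0.483, apex=0.287, x_land=32.126, impact vy=-2.371
  bounce: vy ← 0.54·2.371 = 1.280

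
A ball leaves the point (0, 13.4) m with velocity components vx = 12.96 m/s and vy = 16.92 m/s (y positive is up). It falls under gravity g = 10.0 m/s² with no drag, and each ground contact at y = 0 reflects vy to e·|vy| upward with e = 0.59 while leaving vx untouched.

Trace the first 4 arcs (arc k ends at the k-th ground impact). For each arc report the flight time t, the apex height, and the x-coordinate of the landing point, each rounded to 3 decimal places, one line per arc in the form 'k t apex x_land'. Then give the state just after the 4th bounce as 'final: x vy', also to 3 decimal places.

1 4.046 27.714 52.440
2 2.778 9.647 88.445
3 1.639 3.358 109.687
4 0.967 1.169 122.220
final: 122.220 2.853

Arc 1: start y=13.400, vy=16.920 → t=4.046, apex=27.714, x_land=52.440, impact vy=-23.543
  bounce: vy ← 0.59·23.543 = 13.891
Arc 2: start y=0.000, vy=13.891 → t=2.778, apex=9.647, x_land=88.445, impact vy=-13.891
  bounce: vy ← 0.59·13.891 = 8.195
Arc 3: start y=0.000, vy=8.195 → t=1.639, apex=3.358, x_land=109.687, impact vy=-8.195
  bounce: vy ← 0.59·8.195 = 4.835
Arc 4: start y=0.000, vy=4.835 → t=0.967, apex=1.169, x_land=122.220, impact vy=-4.835
  bounce: vy ← 0.59·4.835 = 2.853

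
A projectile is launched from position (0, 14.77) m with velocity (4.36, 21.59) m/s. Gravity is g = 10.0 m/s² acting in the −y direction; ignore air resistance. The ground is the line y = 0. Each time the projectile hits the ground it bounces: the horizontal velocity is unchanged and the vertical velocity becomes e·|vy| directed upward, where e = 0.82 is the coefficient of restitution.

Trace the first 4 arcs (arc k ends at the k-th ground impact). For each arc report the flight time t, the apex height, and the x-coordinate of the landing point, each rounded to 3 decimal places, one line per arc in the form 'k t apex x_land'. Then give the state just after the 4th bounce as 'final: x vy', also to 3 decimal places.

Arc 1: start y=14.770, vy=21.590 → t=4.919, apex=38.076, x_land=21.445, impact vy=-27.596
  bounce: vy ← 0.82·27.596 = 22.629
Arc 2: start y=0.000, vy=22.629 → t=4.526, apex=25.603, x_land=41.177, impact vy=-22.629
  bounce: vy ← 0.82·22.629 = 18.555
Arc 3: start y=0.000, vy=18.555 → t=3.711, apex=17.215, x_land=57.357, impact vy=-18.555
  bounce: vy ← 0.82·18.555 = 15.215
Arc 4: start y=0.000, vy=15.215 → t=3.043, apex=11.575, x_land=70.625, impact vy=-15.215
  bounce: vy ← 0.82·15.215 = 12.477

1 4.919 38.076 21.445
2 4.526 25.603 41.177
3 3.711 17.215 57.357
4 3.043 11.575 70.625
final: 70.625 12.477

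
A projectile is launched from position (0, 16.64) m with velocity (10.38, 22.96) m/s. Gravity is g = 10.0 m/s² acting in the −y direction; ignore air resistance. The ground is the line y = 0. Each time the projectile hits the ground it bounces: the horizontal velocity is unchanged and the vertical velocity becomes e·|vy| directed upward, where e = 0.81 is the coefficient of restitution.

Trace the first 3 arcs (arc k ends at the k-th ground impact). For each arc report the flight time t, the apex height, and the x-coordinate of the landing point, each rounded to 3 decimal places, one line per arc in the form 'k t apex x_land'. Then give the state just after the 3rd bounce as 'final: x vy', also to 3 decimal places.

1 5.229 42.998 54.272
2 4.751 28.211 103.584
3 3.848 18.509 143.527
final: 143.527 15.585

Arc 1: start y=16.640, vy=22.960 → t=5.229, apex=42.998, x_land=54.272, impact vy=-29.325
  bounce: vy ← 0.81·29.325 = 23.753
Arc 2: start y=0.000, vy=23.753 → t=4.751, apex=28.211, x_land=103.584, impact vy=-23.753
  bounce: vy ← 0.81·23.753 = 19.240
Arc 3: start y=0.000, vy=19.240 → t=3.848, apex=18.509, x_land=143.527, impact vy=-19.240
  bounce: vy ← 0.81·19.240 = 15.585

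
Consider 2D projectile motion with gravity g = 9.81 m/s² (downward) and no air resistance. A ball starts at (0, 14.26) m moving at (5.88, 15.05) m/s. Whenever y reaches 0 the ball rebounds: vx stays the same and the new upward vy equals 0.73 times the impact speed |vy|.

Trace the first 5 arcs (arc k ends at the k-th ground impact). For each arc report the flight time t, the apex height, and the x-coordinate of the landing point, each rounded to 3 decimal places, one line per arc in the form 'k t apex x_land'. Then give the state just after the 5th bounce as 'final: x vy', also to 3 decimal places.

Arc 1: start y=14.260, vy=15.050 → t=3.828, apex=25.804, x_land=22.507, impact vy=-22.501
  bounce: vy ← 0.73·22.501 = 16.426
Arc 2: start y=0.000, vy=16.426 → t=3.349, apex=13.751, x_land=42.198, impact vy=-16.426
  bounce: vy ← 0.73·16.426 = 11.991
Arc 3: start y=0.000, vy=11.991 → t=2.445, apex=7.328, x_land=56.572, impact vy=-11.991
  bounce: vy ← 0.73·11.991 = 8.753
Arc 4: start y=0.000, vy=8.753 → t=1.785, apex=3.905, x_land=67.065, impact vy=-8.753
  bounce: vy ← 0.73·8.753 = 6.390
Arc 5: start y=0.000, vy=6.390 → t=1.303, apex=2.081, x_land=74.725, impact vy=-6.390
  bounce: vy ← 0.73·6.390 = 4.665

1 3.828 25.804 22.507
2 3.349 13.751 42.198
3 2.445 7.328 56.572
4 1.785 3.905 67.065
5 1.303 2.081 74.725
final: 74.725 4.665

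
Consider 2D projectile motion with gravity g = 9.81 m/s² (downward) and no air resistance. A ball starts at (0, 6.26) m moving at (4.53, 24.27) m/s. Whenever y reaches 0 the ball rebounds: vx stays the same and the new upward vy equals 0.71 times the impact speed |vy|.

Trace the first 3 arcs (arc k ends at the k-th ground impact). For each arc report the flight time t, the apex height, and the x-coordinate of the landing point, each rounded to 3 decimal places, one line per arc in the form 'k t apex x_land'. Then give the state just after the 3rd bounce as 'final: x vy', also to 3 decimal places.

Arc 1: start y=6.260, vy=24.270 → t=5.194, apex=36.282, x_land=23.528, impact vy=-26.681
  bounce: vy ← 0.71·26.681 = 18.943
Arc 2: start y=0.000, vy=18.943 → t=3.862, apex=18.290, x_land=41.023, impact vy=-18.943
  bounce: vy ← 0.71·18.943 = 13.450
Arc 3: start y=0.000, vy=13.450 → t=2.742, apex=9.220, x_land=53.444, impact vy=-13.450
  bounce: vy ← 0.71·13.450 = 9.549

1 5.194 36.282 23.528
2 3.862 18.290 41.023
3 2.742 9.220 53.444
final: 53.444 9.549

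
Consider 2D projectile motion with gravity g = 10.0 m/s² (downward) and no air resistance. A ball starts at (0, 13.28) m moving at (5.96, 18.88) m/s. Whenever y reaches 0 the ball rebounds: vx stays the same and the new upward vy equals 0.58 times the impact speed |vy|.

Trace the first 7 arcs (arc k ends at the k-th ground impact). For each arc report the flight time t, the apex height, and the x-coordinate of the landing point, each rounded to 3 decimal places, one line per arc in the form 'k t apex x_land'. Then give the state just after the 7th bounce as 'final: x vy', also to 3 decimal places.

Arc 1: start y=13.280, vy=18.880 → t=4.382, apex=31.103, x_land=26.117, impact vy=-24.941
  bounce: vy ← 0.58·24.941 = 14.466
Arc 2: start y=0.000, vy=14.466 → t=2.893, apex=10.463, x_land=43.361, impact vy=-14.466
  bounce: vy ← 0.58·14.466 = 8.390
Arc 3: start y=0.000, vy=8.390 → t=1.678, apex=3.520, x_land=53.362, impact vy=-8.390
  bounce: vy ← 0.58·8.390 = 4.866
Arc 4: start y=0.000, vy=4.866 → t=0.973, apex=1.184, x_land=59.162, impact vy=-4.866
  bounce: vy ← 0.58·4.866 = 2.822
Arc 5: start y=0.000, vy=2.822 → t=0.564, apex=0.398, x_land=62.527, impact vy=-2.822
  bounce: vy ← 0.58·2.822 = 1.637
Arc 6: start y=0.000, vy=1.637 → t=0.327, apex=0.134, x_land=64.478, impact vy=-1.637
  bounce: vy ← 0.58·1.637 = 0.949
Arc 7: start y=0.000, vy=0.949 → t=0.190, apex=0.045, x_land=65.610, impact vy=-0.949
  bounce: vy ← 0.58·0.949 = 0.551

1 4.382 31.103 26.117
2 2.893 10.463 43.361
3 1.678 3.520 53.362
4 0.973 1.184 59.162
5 0.564 0.398 62.527
6 0.327 0.134 64.478
7 0.190 0.045 65.610
final: 65.610 0.551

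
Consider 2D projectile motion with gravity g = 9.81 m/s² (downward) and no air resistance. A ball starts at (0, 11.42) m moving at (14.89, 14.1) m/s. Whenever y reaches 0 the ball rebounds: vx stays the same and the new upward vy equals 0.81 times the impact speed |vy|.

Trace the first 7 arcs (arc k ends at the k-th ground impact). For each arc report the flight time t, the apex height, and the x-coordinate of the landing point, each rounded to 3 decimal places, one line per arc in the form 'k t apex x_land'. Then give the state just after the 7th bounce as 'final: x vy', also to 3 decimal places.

1 3.534 21.553 52.614
2 3.396 14.141 103.178
3 2.751 9.278 144.136
4 2.228 6.087 177.311
5 1.805 3.994 204.183
6 1.462 2.620 225.949
7 1.184 1.719 243.580
final: 243.580 4.704

Arc 1: start y=11.420, vy=14.100 → t=3.534, apex=21.553, x_land=52.614, impact vy=-20.564
  bounce: vy ← 0.81·20.564 = 16.657
Arc 2: start y=0.000, vy=16.657 → t=3.396, apex=14.141, x_land=103.178, impact vy=-16.657
  bounce: vy ← 0.81·16.657 = 13.492
Arc 3: start y=0.000, vy=13.492 → t=2.751, apex=9.278, x_land=144.136, impact vy=-13.492
  bounce: vy ← 0.81·13.492 = 10.928
Arc 4: start y=0.000, vy=10.928 → t=2.228, apex=6.087, x_land=177.311, impact vy=-10.928
  bounce: vy ← 0.81·10.928 = 8.852
Arc 5: start y=0.000, vy=8.852 → t=1.805, apex=3.994, x_land=204.183, impact vy=-8.852
  bounce: vy ← 0.81·8.852 = 7.170
Arc 6: start y=0.000, vy=7.170 → t=1.462, apex=2.620, x_land=225.949, impact vy=-7.170
  bounce: vy ← 0.81·7.170 = 5.808
Arc 7: start y=0.000, vy=5.808 → t=1.184, apex=1.719, x_land=243.580, impact vy=-5.808
  bounce: vy ← 0.81·5.808 = 4.704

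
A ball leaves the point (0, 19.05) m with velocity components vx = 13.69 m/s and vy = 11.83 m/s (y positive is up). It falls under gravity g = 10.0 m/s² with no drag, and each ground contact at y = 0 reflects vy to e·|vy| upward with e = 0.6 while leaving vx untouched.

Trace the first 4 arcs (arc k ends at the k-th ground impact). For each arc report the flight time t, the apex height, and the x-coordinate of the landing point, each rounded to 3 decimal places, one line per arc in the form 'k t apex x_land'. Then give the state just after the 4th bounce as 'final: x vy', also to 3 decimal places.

Arc 1: start y=19.050, vy=11.830 → t=3.465, apex=26.047, x_land=47.442, impact vy=-22.824
  bounce: vy ← 0.6·22.824 = 13.695
Arc 2: start y=0.000, vy=13.695 → t=2.739, apex=9.377, x_land=84.938, impact vy=-13.695
  bounce: vy ← 0.6·13.695 = 8.217
Arc 3: start y=0.000, vy=8.217 → t=1.643, apex=3.376, x_land=107.435, impact vy=-8.217
  bounce: vy ← 0.6·8.217 = 4.930
Arc 4: start y=0.000, vy=4.930 → t=0.986, apex=1.215, x_land=120.933, impact vy=-4.930
  bounce: vy ← 0.6·4.930 = 2.958

1 3.465 26.047 47.442
2 2.739 9.377 84.938
3 1.643 3.376 107.435
4 0.986 1.215 120.933
final: 120.933 2.958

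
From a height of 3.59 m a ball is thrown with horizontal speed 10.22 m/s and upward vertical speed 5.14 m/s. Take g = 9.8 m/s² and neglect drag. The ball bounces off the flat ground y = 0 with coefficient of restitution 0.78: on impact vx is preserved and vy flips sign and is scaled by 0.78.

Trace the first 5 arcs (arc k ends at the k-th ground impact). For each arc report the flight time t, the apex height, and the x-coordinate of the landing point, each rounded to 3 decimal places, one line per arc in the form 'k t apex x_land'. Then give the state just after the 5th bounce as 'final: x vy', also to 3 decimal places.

Arc 1: start y=3.590, vy=5.140 → t=1.528, apex=4.938, x_land=15.620, impact vy=-9.838
  bounce: vy ← 0.78·9.838 = 7.674
Arc 2: start y=0.000, vy=7.674 → t=1.566, apex=3.004, x_land=31.625, impact vy=-7.674
  bounce: vy ← 0.78·7.674 = 5.985
Arc 3: start y=0.000, vy=5.985 → t=1.222, apex=1.828, x_land=44.108, impact vy=-5.985
  bounce: vy ← 0.78·5.985 = 4.669
Arc 4: start y=0.000, vy=4.669 → t=0.953, apex=1.112, x_land=53.846, impact vy=-4.669
  bounce: vy ← 0.78·4.669 = 3.641
Arc 5: start y=0.000, vy=3.641 → t=0.743, apex=0.677, x_land=61.441, impact vy=-3.641
  bounce: vy ← 0.78·3.641 = 2.840

1 1.528 4.938 15.620
2 1.566 3.004 31.625
3 1.222 1.828 44.108
4 0.953 1.112 53.846
5 0.743 0.677 61.441
final: 61.441 2.840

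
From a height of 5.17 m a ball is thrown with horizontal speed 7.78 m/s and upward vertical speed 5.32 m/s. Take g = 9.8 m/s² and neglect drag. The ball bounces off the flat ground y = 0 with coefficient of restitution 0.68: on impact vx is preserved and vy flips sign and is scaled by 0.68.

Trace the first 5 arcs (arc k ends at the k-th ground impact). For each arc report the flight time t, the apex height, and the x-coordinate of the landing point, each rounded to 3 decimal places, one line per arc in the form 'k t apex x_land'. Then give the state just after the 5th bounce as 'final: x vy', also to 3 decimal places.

Arc 1: start y=5.170, vy=5.320 → t=1.705, apex=6.614, x_land=13.262, impact vy=-11.386
  bounce: vy ← 0.68·11.386 = 7.742
Arc 2: start y=0.000, vy=7.742 → t=1.580, apex=3.058, x_land=25.555, impact vy=-7.742
  bounce: vy ← 0.68·7.742 = 5.265
Arc 3: start y=0.000, vy=5.265 → t=1.074, apex=1.414, x_land=33.914, impact vy=-5.265
  bounce: vy ← 0.68·5.265 = 3.580
Arc 4: start y=0.000, vy=3.580 → t=0.731, apex=0.654, x_land=39.598, impact vy=-3.580
  bounce: vy ← 0.68·3.580 = 2.434
Arc 5: start y=0.000, vy=2.434 → t=0.497, apex=0.302, x_land=43.464, impact vy=-2.434
  bounce: vy ← 0.68·2.434 = 1.655

1 1.705 6.614 13.262
2 1.580 3.058 25.555
3 1.074 1.414 33.914
4 0.731 0.654 39.598
5 0.497 0.302 43.464
final: 43.464 1.655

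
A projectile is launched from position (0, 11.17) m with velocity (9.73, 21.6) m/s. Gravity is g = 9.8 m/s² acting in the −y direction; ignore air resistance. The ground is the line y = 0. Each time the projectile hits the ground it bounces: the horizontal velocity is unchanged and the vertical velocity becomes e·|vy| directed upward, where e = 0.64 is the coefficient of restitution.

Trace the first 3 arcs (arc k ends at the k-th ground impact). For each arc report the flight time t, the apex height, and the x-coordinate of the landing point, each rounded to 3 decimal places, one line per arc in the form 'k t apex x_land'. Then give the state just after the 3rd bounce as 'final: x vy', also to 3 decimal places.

1 4.876 34.974 47.441
2 3.420 14.325 80.714
3 2.189 5.868 102.009
final: 102.009 6.863

Arc 1: start y=11.170, vy=21.600 → t=4.876, apex=34.974, x_land=47.441, impact vy=-26.182
  bounce: vy ← 0.64·26.182 = 16.756
Arc 2: start y=0.000, vy=16.756 → t=3.420, apex=14.325, x_land=80.714, impact vy=-16.756
  bounce: vy ← 0.64·16.756 = 10.724
Arc 3: start y=0.000, vy=10.724 → t=2.189, apex=5.868, x_land=102.009, impact vy=-10.724
  bounce: vy ← 0.64·10.724 = 6.863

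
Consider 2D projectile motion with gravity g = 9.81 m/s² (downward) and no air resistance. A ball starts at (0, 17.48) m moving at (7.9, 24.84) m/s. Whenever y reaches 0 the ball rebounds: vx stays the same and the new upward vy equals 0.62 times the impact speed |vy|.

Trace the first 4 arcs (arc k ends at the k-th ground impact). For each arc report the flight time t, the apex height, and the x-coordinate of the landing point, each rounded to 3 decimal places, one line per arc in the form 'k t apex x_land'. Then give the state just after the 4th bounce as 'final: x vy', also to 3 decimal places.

Arc 1: start y=17.480, vy=24.840 → t=5.690, apex=48.929, x_land=44.955, impact vy=-30.984
  bounce: vy ← 0.62·30.984 = 19.210
Arc 2: start y=0.000, vy=19.210 → t=3.916, apex=18.808, x_land=75.894, impact vy=-19.210
  bounce: vy ← 0.62·19.210 = 11.910
Arc 3: start y=0.000, vy=11.910 → t=2.428, apex=7.230, x_land=95.077, impact vy=-11.910
  bounce: vy ← 0.62·11.910 = 7.384
Arc 4: start y=0.000, vy=7.384 → t=1.505, apex=2.779, x_land=106.970, impact vy=-7.384
  bounce: vy ← 0.62·7.384 = 4.578

1 5.690 48.929 44.955
2 3.916 18.808 75.894
3 2.428 7.230 95.077
4 1.505 2.779 106.970
final: 106.970 4.578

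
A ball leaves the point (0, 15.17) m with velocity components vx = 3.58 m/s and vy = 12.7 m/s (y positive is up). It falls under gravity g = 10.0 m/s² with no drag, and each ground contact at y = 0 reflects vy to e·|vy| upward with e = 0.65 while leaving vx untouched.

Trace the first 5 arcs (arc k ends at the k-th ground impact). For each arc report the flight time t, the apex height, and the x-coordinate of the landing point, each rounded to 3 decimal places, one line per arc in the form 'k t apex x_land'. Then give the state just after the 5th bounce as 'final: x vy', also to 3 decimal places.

Arc 1: start y=15.170, vy=12.700 → t=3.426, apex=23.234, x_land=12.264, impact vy=-21.557
  bounce: vy ← 0.65·21.557 = 14.012
Arc 2: start y=0.000, vy=14.012 → t=2.802, apex=9.817, x_land=22.296, impact vy=-14.012
  bounce: vy ← 0.65·14.012 = 9.108
Arc 3: start y=0.000, vy=9.108 → t=1.822, apex=4.148, x_land=28.817, impact vy=-9.108
  bounce: vy ← 0.65·9.108 = 5.920
Arc 4: start y=0.000, vy=5.920 → t=1.184, apex=1.752, x_land=33.056, impact vy=-5.920
  bounce: vy ← 0.65·5.920 = 3.848
Arc 5: start y=0.000, vy=3.848 → t=0.770, apex=0.740, x_land=35.811, impact vy=-3.848
  bounce: vy ← 0.65·3.848 = 2.501

1 3.426 23.234 12.264
2 2.802 9.817 22.296
3 1.822 4.148 28.817
4 1.184 1.752 33.056
5 0.770 0.740 35.811
final: 35.811 2.501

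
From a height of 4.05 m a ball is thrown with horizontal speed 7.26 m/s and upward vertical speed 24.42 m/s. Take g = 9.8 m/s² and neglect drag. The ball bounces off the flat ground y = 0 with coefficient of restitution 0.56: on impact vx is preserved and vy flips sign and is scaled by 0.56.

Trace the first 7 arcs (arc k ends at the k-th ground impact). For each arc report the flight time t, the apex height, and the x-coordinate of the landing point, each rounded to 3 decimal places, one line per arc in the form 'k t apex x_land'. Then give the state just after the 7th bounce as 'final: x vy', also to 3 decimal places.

1 5.144 34.475 37.348
2 2.971 10.811 58.916
3 1.664 3.390 70.994
4 0.932 1.063 77.758
5 0.522 0.333 81.546
6 0.292 0.105 83.667
7 0.164 0.033 84.854
final: 84.854 0.449

Arc 1: start y=4.050, vy=24.420 → t=5.144, apex=34.475, x_land=37.348, impact vy=-25.995
  bounce: vy ← 0.56·25.995 = 14.557
Arc 2: start y=0.000, vy=14.557 → t=2.971, apex=10.811, x_land=58.916, impact vy=-14.557
  bounce: vy ← 0.56·14.557 = 8.152
Arc 3: start y=0.000, vy=8.152 → t=1.664, apex=3.390, x_land=70.994, impact vy=-8.152
  bounce: vy ← 0.56·8.152 = 4.565
Arc 4: start y=0.000, vy=4.565 → t=0.932, apex=1.063, x_land=77.758, impact vy=-4.565
  bounce: vy ← 0.56·4.565 = 2.556
Arc 5: start y=0.000, vy=2.556 → t=0.522, apex=0.333, x_land=81.546, impact vy=-2.556
  bounce: vy ← 0.56·2.556 = 1.432
Arc 6: start y=0.000, vy=1.432 → t=0.292, apex=0.105, x_land=83.667, impact vy=-1.432
  bounce: vy ← 0.56·1.432 = 0.802
Arc 7: start y=0.000, vy=0.802 → t=0.164, apex=0.033, x_land=84.854, impact vy=-0.802
  bounce: vy ← 0.56·0.802 = 0.449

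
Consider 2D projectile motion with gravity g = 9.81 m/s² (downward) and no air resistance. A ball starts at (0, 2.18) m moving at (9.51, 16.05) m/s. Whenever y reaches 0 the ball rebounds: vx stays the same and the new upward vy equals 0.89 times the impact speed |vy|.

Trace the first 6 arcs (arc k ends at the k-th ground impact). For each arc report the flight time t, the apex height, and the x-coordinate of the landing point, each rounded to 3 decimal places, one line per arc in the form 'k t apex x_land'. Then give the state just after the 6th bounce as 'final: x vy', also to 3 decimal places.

Arc 1: start y=2.180, vy=16.050 → t=3.403, apex=15.310, x_land=32.360, impact vy=-17.331
  bounce: vy ← 0.89·17.331 = 15.425
Arc 2: start y=0.000, vy=15.425 → t=3.145, apex=12.127, x_land=62.267, impact vy=-15.425
  bounce: vy ← 0.89·15.425 = 13.728
Arc 3: start y=0.000, vy=13.728 → t=2.799, apex=9.606, x_land=88.883, impact vy=-13.728
  bounce: vy ← 0.89·13.728 = 12.218
Arc 4: start y=0.000, vy=12.218 → t=2.491, apex=7.609, x_land=112.572, impact vy=-12.218
  bounce: vy ← 0.89·12.218 = 10.874
Arc 5: start y=0.000, vy=10.874 → t=2.217, apex=6.027, x_land=133.655, impact vy=-10.874
  bounce: vy ← 0.89·10.874 = 9.678
Arc 6: start y=0.000, vy=9.678 → t=1.973, apex=4.774, x_land=152.419, impact vy=-9.678
  bounce: vy ← 0.89·9.678 = 8.613

1 3.403 15.310 32.360
2 3.145 12.127 62.267
3 2.799 9.606 88.883
4 2.491 7.609 112.572
5 2.217 6.027 133.655
6 1.973 4.774 152.419
final: 152.419 8.613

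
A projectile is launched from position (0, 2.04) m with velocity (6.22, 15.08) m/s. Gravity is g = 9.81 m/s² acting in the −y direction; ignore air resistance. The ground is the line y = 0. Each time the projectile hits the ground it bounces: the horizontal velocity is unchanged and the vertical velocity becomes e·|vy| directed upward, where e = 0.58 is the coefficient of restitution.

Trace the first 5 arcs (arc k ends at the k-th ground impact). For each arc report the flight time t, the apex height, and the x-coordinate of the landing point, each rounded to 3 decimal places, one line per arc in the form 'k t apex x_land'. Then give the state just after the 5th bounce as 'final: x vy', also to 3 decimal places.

1 3.204 13.631 19.930
2 1.934 4.585 31.958
3 1.122 1.542 38.934
4 0.651 0.519 42.980
5 0.377 0.175 45.327
final: 45.327 1.073

Arc 1: start y=2.040, vy=15.080 → t=3.204, apex=13.631, x_land=19.930, impact vy=-16.353
  bounce: vy ← 0.58·16.353 = 9.485
Arc 2: start y=0.000, vy=9.485 → t=1.934, apex=4.585, x_land=31.958, impact vy=-9.485
  bounce: vy ← 0.58·9.485 = 5.501
Arc 3: start y=0.000, vy=5.501 → t=1.122, apex=1.542, x_land=38.934, impact vy=-5.501
  bounce: vy ← 0.58·5.501 = 3.191
Arc 4: start y=0.000, vy=3.191 → t=0.651, apex=0.519, x_land=42.980, impact vy=-3.191
  bounce: vy ← 0.58·3.191 = 1.851
Arc 5: start y=0.000, vy=1.851 → t=0.377, apex=0.175, x_land=45.327, impact vy=-1.851
  bounce: vy ← 0.58·1.851 = 1.073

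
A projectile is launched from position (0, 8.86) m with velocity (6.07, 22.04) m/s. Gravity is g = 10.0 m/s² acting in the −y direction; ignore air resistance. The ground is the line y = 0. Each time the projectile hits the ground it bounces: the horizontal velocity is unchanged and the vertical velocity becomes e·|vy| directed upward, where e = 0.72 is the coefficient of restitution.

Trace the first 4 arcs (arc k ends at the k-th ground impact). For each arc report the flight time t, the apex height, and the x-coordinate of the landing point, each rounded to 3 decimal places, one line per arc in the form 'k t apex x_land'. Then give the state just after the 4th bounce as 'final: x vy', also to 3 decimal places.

Arc 1: start y=8.860, vy=22.040 → t=4.779, apex=33.148, x_land=29.007, impact vy=-25.748
  bounce: vy ← 0.72·25.748 = 18.539
Arc 2: start y=0.000, vy=18.539 → t=3.708, apex=17.184, x_land=51.513, impact vy=-18.539
  bounce: vy ← 0.72·18.539 = 13.348
Arc 3: start y=0.000, vy=13.348 → t=2.670, apex=8.908, x_land=67.717, impact vy=-13.348
  bounce: vy ← 0.72·13.348 = 9.610
Arc 4: start y=0.000, vy=9.610 → t=1.922, apex=4.618, x_land=79.384, impact vy=-9.610
  bounce: vy ← 0.72·9.610 = 6.919

1 4.779 33.148 29.007
2 3.708 17.184 51.513
3 2.670 8.908 67.717
4 1.922 4.618 79.384
final: 79.384 6.919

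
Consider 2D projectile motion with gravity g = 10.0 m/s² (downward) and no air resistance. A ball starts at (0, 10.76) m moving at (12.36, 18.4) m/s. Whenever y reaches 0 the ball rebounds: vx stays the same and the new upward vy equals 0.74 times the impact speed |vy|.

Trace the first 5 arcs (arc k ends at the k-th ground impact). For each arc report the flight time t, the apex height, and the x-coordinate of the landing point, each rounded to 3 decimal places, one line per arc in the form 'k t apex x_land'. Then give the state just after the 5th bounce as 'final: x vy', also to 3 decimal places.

1 4.193 27.688 51.828
2 3.483 15.162 94.875
3 2.577 8.303 126.730
4 1.907 4.547 150.302
5 1.411 2.490 167.746
final: 167.746 5.222

Arc 1: start y=10.760, vy=18.400 → t=4.193, apex=27.688, x_land=51.828, impact vy=-23.532
  bounce: vy ← 0.74·23.532 = 17.414
Arc 2: start y=0.000, vy=17.414 → t=3.483, apex=15.162, x_land=94.875, impact vy=-17.414
  bounce: vy ← 0.74·17.414 = 12.886
Arc 3: start y=0.000, vy=12.886 → t=2.577, apex=8.303, x_land=126.730, impact vy=-12.886
  bounce: vy ← 0.74·12.886 = 9.536
Arc 4: start y=0.000, vy=9.536 → t=1.907, apex=4.547, x_land=150.302, impact vy=-9.536
  bounce: vy ← 0.74·9.536 = 7.056
Arc 5: start y=0.000, vy=7.056 → t=1.411, apex=2.490, x_land=167.746, impact vy=-7.056
  bounce: vy ← 0.74·7.056 = 5.222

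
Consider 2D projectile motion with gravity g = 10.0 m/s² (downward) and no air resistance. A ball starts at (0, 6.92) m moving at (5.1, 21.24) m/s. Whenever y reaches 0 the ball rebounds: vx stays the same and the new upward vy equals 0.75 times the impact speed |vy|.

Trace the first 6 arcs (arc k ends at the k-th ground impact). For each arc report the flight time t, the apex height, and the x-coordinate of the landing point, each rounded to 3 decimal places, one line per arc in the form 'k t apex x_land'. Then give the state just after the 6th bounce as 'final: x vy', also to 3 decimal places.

Arc 1: start y=6.920, vy=21.240 → t=4.552, apex=29.477, x_land=23.215, impact vy=-24.280
  bounce: vy ← 0.75·24.280 = 18.210
Arc 2: start y=0.000, vy=18.210 → t=3.642, apex=16.581, x_land=41.790, impact vy=-18.210
  bounce: vy ← 0.75·18.210 = 13.658
Arc 3: start y=0.000, vy=13.658 → t=2.732, apex=9.327, x_land=55.721, impact vy=-13.658
  bounce: vy ← 0.75·13.658 = 10.243
Arc 4: start y=0.000, vy=10.243 → t=2.049, apex=5.246, x_land=66.169, impact vy=-10.243
  bounce: vy ← 0.75·10.243 = 7.682
Arc 5: start y=0.000, vy=7.682 → t=1.536, apex=2.951, x_land=74.005, impact vy=-7.682
  bounce: vy ← 0.75·7.682 = 5.762
Arc 6: start y=0.000, vy=5.762 → t=1.152, apex=1.660, x_land=79.882, impact vy=-5.762
  bounce: vy ← 0.75·5.762 = 4.321

1 4.552 29.477 23.215
2 3.642 16.581 41.790
3 2.732 9.327 55.721
4 2.049 5.246 66.169
5 1.536 2.951 74.005
6 1.152 1.660 79.882
final: 79.882 4.321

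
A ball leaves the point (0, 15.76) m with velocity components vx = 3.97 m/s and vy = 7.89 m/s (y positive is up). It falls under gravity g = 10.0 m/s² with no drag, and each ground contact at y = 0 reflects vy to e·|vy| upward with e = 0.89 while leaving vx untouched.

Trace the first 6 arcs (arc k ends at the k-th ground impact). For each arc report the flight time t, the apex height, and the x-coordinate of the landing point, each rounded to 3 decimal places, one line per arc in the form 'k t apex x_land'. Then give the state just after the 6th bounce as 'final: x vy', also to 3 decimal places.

1 2.732 18.873 10.845
2 3.458 14.949 24.574
3 3.078 11.841 36.793
4 2.739 9.379 47.668
5 2.438 7.429 57.347
6 2.170 5.885 65.961
final: 65.961 9.655

Arc 1: start y=15.760, vy=7.890 → t=2.732, apex=18.873, x_land=10.845, impact vy=-19.428
  bounce: vy ← 0.89·19.428 = 17.291
Arc 2: start y=0.000, vy=17.291 → t=3.458, apex=14.949, x_land=24.574, impact vy=-17.291
  bounce: vy ← 0.89·17.291 = 15.389
Arc 3: start y=0.000, vy=15.389 → t=3.078, apex=11.841, x_land=36.793, impact vy=-15.389
  bounce: vy ← 0.89·15.389 = 13.696
Arc 4: start y=0.000, vy=13.696 → t=2.739, apex=9.379, x_land=47.668, impact vy=-13.696
  bounce: vy ← 0.89·13.696 = 12.190
Arc 5: start y=0.000, vy=12.190 → t=2.438, apex=7.429, x_land=57.347, impact vy=-12.190
  bounce: vy ← 0.89·12.190 = 10.849
Arc 6: start y=0.000, vy=10.849 → t=2.170, apex=5.885, x_land=65.961, impact vy=-10.849
  bounce: vy ← 0.89·10.849 = 9.655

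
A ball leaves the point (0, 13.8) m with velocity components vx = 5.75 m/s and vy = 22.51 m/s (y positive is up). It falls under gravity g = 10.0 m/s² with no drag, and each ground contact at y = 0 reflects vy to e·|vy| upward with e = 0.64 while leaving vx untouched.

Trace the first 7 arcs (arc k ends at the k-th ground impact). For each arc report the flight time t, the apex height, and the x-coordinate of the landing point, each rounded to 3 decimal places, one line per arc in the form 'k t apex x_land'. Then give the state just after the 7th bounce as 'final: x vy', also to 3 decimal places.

1 5.049 39.135 29.030
2 3.581 16.030 49.621
3 2.292 6.566 62.799
4 1.467 2.689 71.233
5 0.939 1.102 76.631
6 0.601 0.451 80.085
7 0.385 0.185 82.296
final: 82.296 1.230

Arc 1: start y=13.800, vy=22.510 → t=5.049, apex=39.135, x_land=29.030, impact vy=-27.977
  bounce: vy ← 0.64·27.977 = 17.905
Arc 2: start y=0.000, vy=17.905 → t=3.581, apex=16.030, x_land=49.621, impact vy=-17.905
  bounce: vy ← 0.64·17.905 = 11.459
Arc 3: start y=0.000, vy=11.459 → t=2.292, apex=6.566, x_land=62.799, impact vy=-11.459
  bounce: vy ← 0.64·11.459 = 7.334
Arc 4: start y=0.000, vy=7.334 → t=1.467, apex=2.689, x_land=71.233, impact vy=-7.334
  bounce: vy ← 0.64·7.334 = 4.694
Arc 5: start y=0.000, vy=4.694 → t=0.939, apex=1.102, x_land=76.631, impact vy=-4.694
  bounce: vy ← 0.64·4.694 = 3.004
Arc 6: start y=0.000, vy=3.004 → t=0.601, apex=0.451, x_land=80.085, impact vy=-3.004
  bounce: vy ← 0.64·3.004 = 1.923
Arc 7: start y=0.000, vy=1.923 → t=0.385, apex=0.185, x_land=82.296, impact vy=-1.923
  bounce: vy ← 0.64·1.923 = 1.230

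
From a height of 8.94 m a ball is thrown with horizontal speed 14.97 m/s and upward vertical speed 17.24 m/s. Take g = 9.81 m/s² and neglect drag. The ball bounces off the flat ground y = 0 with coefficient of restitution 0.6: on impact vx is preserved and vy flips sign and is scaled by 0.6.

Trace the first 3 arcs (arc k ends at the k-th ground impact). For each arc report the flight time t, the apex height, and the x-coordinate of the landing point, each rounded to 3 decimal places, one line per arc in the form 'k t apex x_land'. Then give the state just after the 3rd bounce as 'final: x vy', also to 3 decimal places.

1 3.973 24.089 59.483
2 2.659 8.672 99.293
3 1.596 3.122 123.179
final: 123.179 4.696

Arc 1: start y=8.940, vy=17.240 → t=3.973, apex=24.089, x_land=59.483, impact vy=-21.740
  bounce: vy ← 0.6·21.740 = 13.044
Arc 2: start y=0.000, vy=13.044 → t=2.659, apex=8.672, x_land=99.293, impact vy=-13.044
  bounce: vy ← 0.6·13.044 = 7.826
Arc 3: start y=0.000, vy=7.826 → t=1.596, apex=3.122, x_land=123.179, impact vy=-7.826
  bounce: vy ← 0.6·7.826 = 4.696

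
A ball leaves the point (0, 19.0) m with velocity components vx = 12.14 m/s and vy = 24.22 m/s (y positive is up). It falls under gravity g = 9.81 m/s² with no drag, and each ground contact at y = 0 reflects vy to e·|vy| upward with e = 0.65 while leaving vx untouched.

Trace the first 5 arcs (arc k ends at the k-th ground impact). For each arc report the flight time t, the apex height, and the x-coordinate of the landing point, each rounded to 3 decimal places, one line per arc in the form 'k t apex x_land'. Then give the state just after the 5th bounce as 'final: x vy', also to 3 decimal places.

Arc 1: start y=19.000, vy=24.220 → t=5.626, apex=48.898, x_land=68.303, impact vy=-30.974
  bounce: vy ← 0.65·30.974 = 20.133
Arc 2: start y=0.000, vy=20.133 → t=4.105, apex=20.660, x_land=118.133, impact vy=-20.133
  bounce: vy ← 0.65·20.133 = 13.087
Arc 3: start y=0.000, vy=13.087 → t=2.668, apex=8.729, x_land=150.523, impact vy=-13.087
  bounce: vy ← 0.65·13.087 = 8.506
Arc 4: start y=0.000, vy=8.506 → t=1.734, apex=3.688, x_land=171.576, impact vy=-8.506
  bounce: vy ← 0.65·8.506 = 5.529
Arc 5: start y=0.000, vy=5.529 → t=1.127, apex=1.558, x_land=185.260, impact vy=-5.529
  bounce: vy ← 0.65·5.529 = 3.594

1 5.626 48.898 68.303
2 4.105 20.660 118.133
3 2.668 8.729 150.523
4 1.734 3.688 171.576
5 1.127 1.558 185.260
final: 185.260 3.594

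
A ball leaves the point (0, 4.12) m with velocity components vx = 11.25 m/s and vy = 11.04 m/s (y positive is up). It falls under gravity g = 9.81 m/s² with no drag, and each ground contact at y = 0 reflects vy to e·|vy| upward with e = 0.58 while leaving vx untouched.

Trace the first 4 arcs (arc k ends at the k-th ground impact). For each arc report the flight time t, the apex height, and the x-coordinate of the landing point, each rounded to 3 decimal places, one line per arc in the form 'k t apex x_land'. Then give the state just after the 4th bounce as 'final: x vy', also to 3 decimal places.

Arc 1: start y=4.120, vy=11.040 → t=2.577, apex=10.332, x_land=28.988, impact vy=-14.238
  bounce: vy ← 0.58·14.238 = 8.258
Arc 2: start y=0.000, vy=8.258 → t=1.684, apex=3.476, x_land=47.929, impact vy=-8.258
  bounce: vy ← 0.58·8.258 = 4.790
Arc 3: start y=0.000, vy=4.790 → t=0.976, apex=1.169, x_land=58.914, impact vy=-4.790
  bounce: vy ← 0.58·4.790 = 2.778
Arc 4: start y=0.000, vy=2.778 → t=0.566, apex=0.393, x_land=65.285, impact vy=-2.778
  bounce: vy ← 0.58·2.778 = 1.611

1 2.577 10.332 28.988
2 1.684 3.476 47.929
3 0.976 1.169 58.914
4 0.566 0.393 65.285
final: 65.285 1.611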